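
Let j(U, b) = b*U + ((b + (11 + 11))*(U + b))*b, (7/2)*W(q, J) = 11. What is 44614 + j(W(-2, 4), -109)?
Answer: -6717003/7 ≈ -9.5957e+5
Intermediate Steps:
W(q, J) = 22/7 (W(q, J) = (2/7)*11 = 22/7)
j(U, b) = U*b + b*(22 + b)*(U + b) (j(U, b) = U*b + ((b + 22)*(U + b))*b = U*b + ((22 + b)*(U + b))*b = U*b + b*(22 + b)*(U + b))
44614 + j(W(-2, 4), -109) = 44614 - 109*((-109)² + 22*(-109) + 23*(22/7) + (22/7)*(-109)) = 44614 - 109*(11881 - 2398 + 506/7 - 2398/7) = 44614 - 109*64489/7 = 44614 - 7029301/7 = -6717003/7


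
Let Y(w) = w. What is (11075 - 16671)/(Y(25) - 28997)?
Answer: 1399/7243 ≈ 0.19315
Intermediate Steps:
(11075 - 16671)/(Y(25) - 28997) = (11075 - 16671)/(25 - 28997) = -5596/(-28972) = -5596*(-1/28972) = 1399/7243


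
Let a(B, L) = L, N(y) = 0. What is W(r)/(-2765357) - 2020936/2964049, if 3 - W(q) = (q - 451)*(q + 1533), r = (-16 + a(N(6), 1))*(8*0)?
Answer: -7637911496066/8196653650493 ≈ -0.93183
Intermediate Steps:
r = 0 (r = (-16 + 1)*(8*0) = -15*0 = 0)
W(q) = 3 - (-451 + q)*(1533 + q) (W(q) = 3 - (q - 451)*(q + 1533) = 3 - (-451 + q)*(1533 + q))
W(r)/(-2765357) - 2020936/2964049 = (691386 - 1*0**2 - 1082*0)/(-2765357) - 2020936/2964049 = (691386 - 1*0 + 0)*(-1/2765357) - 2020936*1/2964049 = (691386 + 0 + 0)*(-1/2765357) - 2020936/2964049 = 691386*(-1/2765357) - 2020936/2964049 = -691386/2765357 - 2020936/2964049 = -7637911496066/8196653650493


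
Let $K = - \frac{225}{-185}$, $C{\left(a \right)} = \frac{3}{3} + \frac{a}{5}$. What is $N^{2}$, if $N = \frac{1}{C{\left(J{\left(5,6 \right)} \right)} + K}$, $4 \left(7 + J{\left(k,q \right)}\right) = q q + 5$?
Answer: $\frac{547600}{4498641} \approx 0.12173$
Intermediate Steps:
$J{\left(k,q \right)} = - \frac{23}{4} + \frac{q^{2}}{4}$ ($J{\left(k,q \right)} = -7 + \frac{q q + 5}{4} = -7 + \frac{q^{2} + 5}{4} = -7 + \frac{5 + q^{2}}{4} = -7 + \left(\frac{5}{4} + \frac{q^{2}}{4}\right) = - \frac{23}{4} + \frac{q^{2}}{4}$)
$C{\left(a \right)} = 1 + \frac{a}{5}$ ($C{\left(a \right)} = 3 \cdot \frac{1}{3} + a \frac{1}{5} = 1 + \frac{a}{5}$)
$K = \frac{45}{37}$ ($K = \left(-225\right) \left(- \frac{1}{185}\right) = \frac{45}{37} \approx 1.2162$)
$N = \frac{740}{2121}$ ($N = \frac{1}{\left(1 + \frac{- \frac{23}{4} + \frac{6^{2}}{4}}{5}\right) + \frac{45}{37}} = \frac{1}{\left(1 + \frac{- \frac{23}{4} + \frac{1}{4} \cdot 36}{5}\right) + \frac{45}{37}} = \frac{1}{\left(1 + \frac{- \frac{23}{4} + 9}{5}\right) + \frac{45}{37}} = \frac{1}{\left(1 + \frac{1}{5} \cdot \frac{13}{4}\right) + \frac{45}{37}} = \frac{1}{\left(1 + \frac{13}{20}\right) + \frac{45}{37}} = \frac{1}{\frac{33}{20} + \frac{45}{37}} = \frac{1}{\frac{2121}{740}} = \frac{740}{2121} \approx 0.34889$)
$N^{2} = \left(\frac{740}{2121}\right)^{2} = \frac{547600}{4498641}$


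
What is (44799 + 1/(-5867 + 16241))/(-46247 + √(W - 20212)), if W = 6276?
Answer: -21493054014269/22187900255430 - 929489654*I*√871/11093950127715 ≈ -0.96868 - 0.0024727*I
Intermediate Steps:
(44799 + 1/(-5867 + 16241))/(-46247 + √(W - 20212)) = (44799 + 1/(-5867 + 16241))/(-46247 + √(6276 - 20212)) = (44799 + 1/10374)/(-46247 + √(-13936)) = (44799 + 1/10374)/(-46247 + 4*I*√871) = 464744827/(10374*(-46247 + 4*I*√871))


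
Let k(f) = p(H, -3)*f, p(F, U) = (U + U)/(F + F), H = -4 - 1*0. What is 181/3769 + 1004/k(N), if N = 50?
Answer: 7581727/282675 ≈ 26.821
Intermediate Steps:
H = -4 (H = -4 + 0 = -4)
p(F, U) = U/F (p(F, U) = (2*U)/((2*F)) = (2*U)*(1/(2*F)) = U/F)
k(f) = 3*f/4 (k(f) = (-3/(-4))*f = (-3*(-¼))*f = 3*f/4)
181/3769 + 1004/k(N) = 181/3769 + 1004/(((¾)*50)) = 181*(1/3769) + 1004/(75/2) = 181/3769 + 1004*(2/75) = 181/3769 + 2008/75 = 7581727/282675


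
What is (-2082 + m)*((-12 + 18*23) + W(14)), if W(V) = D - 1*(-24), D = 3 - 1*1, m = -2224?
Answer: -1842968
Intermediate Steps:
D = 2 (D = 3 - 1 = 2)
W(V) = 26 (W(V) = 2 - 1*(-24) = 2 + 24 = 26)
(-2082 + m)*((-12 + 18*23) + W(14)) = (-2082 - 2224)*((-12 + 18*23) + 26) = -4306*((-12 + 414) + 26) = -4306*(402 + 26) = -4306*428 = -1842968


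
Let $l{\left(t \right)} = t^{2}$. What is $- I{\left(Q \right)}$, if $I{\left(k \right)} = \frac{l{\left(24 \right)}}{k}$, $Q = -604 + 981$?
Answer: $- \frac{576}{377} \approx -1.5279$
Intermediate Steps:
$Q = 377$
$I{\left(k \right)} = \frac{576}{k}$ ($I{\left(k \right)} = \frac{24^{2}}{k} = \frac{576}{k}$)
$- I{\left(Q \right)} = - \frac{576}{377}$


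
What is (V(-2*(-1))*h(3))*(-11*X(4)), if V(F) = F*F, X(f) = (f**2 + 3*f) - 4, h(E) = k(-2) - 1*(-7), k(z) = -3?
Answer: -4224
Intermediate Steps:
h(E) = 4 (h(E) = -3 - 1*(-7) = -3 + 7 = 4)
X(f) = -4 + f**2 + 3*f
V(F) = F**2
(V(-2*(-1))*h(3))*(-11*X(4)) = ((-2*(-1))**2*4)*(-11*(-4 + 4**2 + 3*4)) = (2**2*4)*(-11*(-4 + 16 + 12)) = (4*4)*(-11*24) = 16*(-264) = -4224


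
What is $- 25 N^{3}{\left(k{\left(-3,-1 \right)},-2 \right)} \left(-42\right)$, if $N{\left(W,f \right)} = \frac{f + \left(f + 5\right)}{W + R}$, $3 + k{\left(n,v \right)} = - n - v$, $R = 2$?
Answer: $\frac{350}{9} \approx 38.889$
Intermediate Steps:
$k{\left(n,v \right)} = -3 - n - v$ ($k{\left(n,v \right)} = -3 - \left(n + v\right) = -3 - n - v$)
$N{\left(W,f \right)} = \frac{5 + 2 f}{2 + W}$ ($N{\left(W,f \right)} = \frac{f + \left(f + 5\right)}{W + 2} = \frac{f + \left(5 + f\right)}{2 + W} = \frac{5 + 2 f}{2 + W}$)
$- 25 N^{3}{\left(k{\left(-3,-1 \right)},-2 \right)} \left(-42\right) = - 25 \left(\frac{5 + 2 \left(-2\right)}{2 - -1}\right)^{3} \left(-42\right) = - 25 \left(\frac{5 - 4}{2 + \left(-3 + 3 + 1\right)}\right)^{3} \left(-42\right) = - 25 \left(\frac{1}{2 + 1} \cdot 1\right)^{3} \left(-42\right) = - 25 \left(\frac{1}{3} \cdot 1\right)^{3} \left(-42\right) = - \frac{25}{27} \left(-42\right) = \left(-25\right) \frac{1}{27} \left(-42\right) = \left(- \frac{25}{27}\right) \left(-42\right) = \frac{350}{9}$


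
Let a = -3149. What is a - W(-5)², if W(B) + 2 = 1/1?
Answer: -3150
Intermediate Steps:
W(B) = -1 (W(B) = -2 + 1/1 = -2 + 1 = -1)
a - W(-5)² = -3149 - 1*(-1)² = -3149 - 1*1 = -3149 - 1 = -3150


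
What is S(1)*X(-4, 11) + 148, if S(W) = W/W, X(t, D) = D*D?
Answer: 269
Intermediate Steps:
X(t, D) = D²
S(W) = 1
S(1)*X(-4, 11) + 148 = 1*11² + 148 = 1*121 + 148 = 121 + 148 = 269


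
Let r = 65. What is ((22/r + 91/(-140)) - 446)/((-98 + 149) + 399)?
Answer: -116041/117000 ≈ -0.99180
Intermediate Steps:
((22/r + 91/(-140)) - 446)/((-98 + 149) + 399) = ((22/65 + 91/(-140)) - 446)/((-98 + 149) + 399) = ((22*(1/65) + 91*(-1/140)) - 446)/(51 + 399) = ((22/65 - 13/20) - 446)/450 = (-81/260 - 446)*(1/450) = -116041/260*1/450 = -116041/117000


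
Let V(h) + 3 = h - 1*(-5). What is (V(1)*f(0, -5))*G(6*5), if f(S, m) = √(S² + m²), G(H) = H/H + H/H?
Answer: 30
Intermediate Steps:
V(h) = 2 + h (V(h) = -3 + (h - 1*(-5)) = -3 + (h + 5) = -3 + (5 + h) = 2 + h)
G(H) = 2 (G(H) = 1 + 1 = 2)
(V(1)*f(0, -5))*G(6*5) = ((2 + 1)*√(0² + (-5)²))*2 = (3*√(0 + 25))*2 = (3*√25)*2 = (3*5)*2 = 15*2 = 30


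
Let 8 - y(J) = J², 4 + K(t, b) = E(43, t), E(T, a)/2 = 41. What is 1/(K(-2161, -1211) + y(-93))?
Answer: -1/8563 ≈ -0.00011678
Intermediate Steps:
E(T, a) = 82 (E(T, a) = 2*41 = 82)
K(t, b) = 78 (K(t, b) = -4 + 82 = 78)
y(J) = 8 - J²
1/(K(-2161, -1211) + y(-93)) = 1/(78 + (8 - 1*(-93)²)) = 1/(78 + (8 - 1*8649)) = 1/(78 + (8 - 8649)) = 1/(78 - 8641) = 1/(-8563) = -1/8563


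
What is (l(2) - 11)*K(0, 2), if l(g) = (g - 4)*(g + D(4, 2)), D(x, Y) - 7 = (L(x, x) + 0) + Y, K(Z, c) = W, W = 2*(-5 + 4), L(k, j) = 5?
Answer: 86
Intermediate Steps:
W = -2 (W = 2*(-1) = -2)
K(Z, c) = -2
D(x, Y) = 12 + Y (D(x, Y) = 7 + ((5 + 0) + Y) = 7 + (5 + Y) = 12 + Y)
l(g) = (-4 + g)*(14 + g) (l(g) = (g - 4)*(g + (12 + 2)) = (-4 + g)*(g + 14) = (-4 + g)*(14 + g))
(l(2) - 11)*K(0, 2) = ((-56 + 2**2 + 10*2) - 11)*(-2) = ((-56 + 4 + 20) - 11)*(-2) = (-32 - 11)*(-2) = -43*(-2) = 86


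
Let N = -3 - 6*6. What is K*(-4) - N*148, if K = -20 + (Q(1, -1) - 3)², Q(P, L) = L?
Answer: 5788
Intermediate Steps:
N = -39 (N = -3 - 36 = -39)
K = -4 (K = -20 + (-1 - 3)² = -20 + (-4)² = -20 + 16 = -4)
K*(-4) - N*148 = -4*(-4) - 1*(-39)*148 = 16 + 39*148 = 16 + 5772 = 5788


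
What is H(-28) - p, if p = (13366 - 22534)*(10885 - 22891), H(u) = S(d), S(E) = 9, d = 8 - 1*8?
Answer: -110070999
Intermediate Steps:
d = 0 (d = 8 - 8 = 0)
H(u) = 9
p = 110071008 (p = -9168*(-12006) = 110071008)
H(-28) - p = 9 - 1*110071008 = 9 - 110071008 = -110070999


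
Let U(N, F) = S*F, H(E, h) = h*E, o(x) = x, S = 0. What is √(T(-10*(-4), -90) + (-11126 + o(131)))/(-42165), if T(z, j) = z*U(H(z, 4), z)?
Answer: -I*√10995/42165 ≈ -0.0024868*I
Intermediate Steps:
H(E, h) = E*h
U(N, F) = 0 (U(N, F) = 0*F = 0)
T(z, j) = 0 (T(z, j) = z*0 = 0)
√(T(-10*(-4), -90) + (-11126 + o(131)))/(-42165) = √(0 + (-11126 + 131))/(-42165) = √(0 - 10995)*(-1/42165) = √(-10995)*(-1/42165) = (I*√10995)*(-1/42165) = -I*√10995/42165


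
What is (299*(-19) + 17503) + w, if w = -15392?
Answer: -3570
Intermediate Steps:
(299*(-19) + 17503) + w = (299*(-19) + 17503) - 15392 = (-5681 + 17503) - 15392 = 11822 - 15392 = -3570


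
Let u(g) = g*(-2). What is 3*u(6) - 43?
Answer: -79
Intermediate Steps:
u(g) = -2*g
3*u(6) - 43 = 3*(-2*6) - 43 = 3*(-12) - 43 = -36 - 43 = -79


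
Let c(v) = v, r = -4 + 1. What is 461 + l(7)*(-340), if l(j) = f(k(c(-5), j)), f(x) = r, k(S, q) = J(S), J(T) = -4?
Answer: 1481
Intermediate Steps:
r = -3
k(S, q) = -4
f(x) = -3
l(j) = -3
461 + l(7)*(-340) = 461 - 3*(-340) = 461 + 1020 = 1481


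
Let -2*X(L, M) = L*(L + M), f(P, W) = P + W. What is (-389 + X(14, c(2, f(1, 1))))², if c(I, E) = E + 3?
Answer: 272484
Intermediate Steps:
c(I, E) = 3 + E
X(L, M) = -L*(L + M)/2
(-389 + X(14, c(2, f(1, 1))))² = (-389 - ½*14*(14 + (3 + (1 + 1))))² = (-389 - ½*14*(14 + (3 + 2)))² = (-389 - ½*14*(14 + 5))² = (-389 - ½*14*19)² = (-389 - 133)² = (-522)² = 272484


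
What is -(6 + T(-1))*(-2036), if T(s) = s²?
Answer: 14252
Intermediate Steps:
-(6 + T(-1))*(-2036) = -(6 + (-1)²)*(-2036) = -(6 + 1)*(-2036) = -1*7*(-2036) = -7*(-2036) = 14252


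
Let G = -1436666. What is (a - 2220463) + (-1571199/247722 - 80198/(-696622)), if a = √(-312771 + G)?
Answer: -63863875835164119/28761432514 + I*√1749437 ≈ -2.2205e+6 + 1322.7*I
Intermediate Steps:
a = I*√1749437 (a = √(-312771 - 1436666) = √(-1749437) = I*√1749437 ≈ 1322.7*I)
(a - 2220463) + (-1571199/247722 - 80198/(-696622)) = (I*√1749437 - 2220463) + (-1571199/247722 - 80198/(-696622)) = (-2220463 + I*√1749437) + (-1571199*1/247722 - 80198*(-1/696622)) = (-2220463 + I*√1749437) + (-523733/82574 + 40099/348311) = (-2220463 + I*√1749437) - 179110830137/28761432514 = -63863875835164119/28761432514 + I*√1749437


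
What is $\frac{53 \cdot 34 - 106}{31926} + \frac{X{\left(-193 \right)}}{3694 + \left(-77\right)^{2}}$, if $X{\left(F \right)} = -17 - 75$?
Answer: $\frac{6691708}{153611949} \approx 0.043562$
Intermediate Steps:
$X{\left(F \right)} = -92$
$\frac{53 \cdot 34 - 106}{31926} + \frac{X{\left(-193 \right)}}{3694 + \left(-77\right)^{2}} = \frac{53 \cdot 34 - 106}{31926} - \frac{92}{3694 + \left(-77\right)^{2}} = \left(1802 - 106\right) \frac{1}{31926} - \frac{92}{3694 + 5929} = 1696 \cdot \frac{1}{31926} - \frac{92}{9623} = \frac{848}{15963} - \frac{92}{9623} = \frac{6691708}{153611949}$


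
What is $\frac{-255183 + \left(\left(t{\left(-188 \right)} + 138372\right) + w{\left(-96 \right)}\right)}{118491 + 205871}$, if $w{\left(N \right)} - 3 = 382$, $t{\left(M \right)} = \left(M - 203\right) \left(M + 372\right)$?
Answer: $- \frac{94185}{162181} \approx -0.58074$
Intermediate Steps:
$t{\left(M \right)} = \left(-203 + M\right) \left(372 + M\right)$
$w{\left(N \right)} = 385$ ($w{\left(N \right)} = 3 + 382 = 385$)
$\frac{-255183 + \left(\left(t{\left(-188 \right)} + 138372\right) + w{\left(-96 \right)}\right)}{118491 + 205871} = \frac{-255183 + \left(\left(\left(-75516 + \left(-188\right)^{2} + 169 \left(-188\right)\right) + 138372\right) + 385\right)}{118491 + 205871} = \frac{-255183 + \left(\left(\left(-75516 + 35344 - 31772\right) + 138372\right) + 385\right)}{324362} = \left(-255183 + \left(\left(-71944 + 138372\right) + 385\right)\right) \frac{1}{324362} = \left(-255183 + \left(66428 + 385\right)\right) \frac{1}{324362} = \left(-255183 + 66813\right) \frac{1}{324362} = \left(-188370\right) \frac{1}{324362} = - \frac{94185}{162181}$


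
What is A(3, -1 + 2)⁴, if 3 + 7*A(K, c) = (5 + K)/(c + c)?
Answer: 1/2401 ≈ 0.00041649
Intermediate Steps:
A(K, c) = -3/7 + (5 + K)/(14*c) (A(K, c) = -3/7 + ((5 + K)/(c + c))/7 = -3/7 + ((5 + K)/((2*c)))/7 = -3/7 + ((5 + K)*(1/(2*c)))/7 = -3/7 + ((5 + K)/(2*c))/7 = -3/7 + (5 + K)/(14*c))
A(3, -1 + 2)⁴ = ((5 + 3 - 6*(-1 + 2))/(14*(-1 + 2)))⁴ = ((1/14)*(5 + 3 - 6*1)/1)⁴ = ((1/14)*1*(5 + 3 - 6))⁴ = ((1/14)*1*2)⁴ = (⅐)⁴ = 1/2401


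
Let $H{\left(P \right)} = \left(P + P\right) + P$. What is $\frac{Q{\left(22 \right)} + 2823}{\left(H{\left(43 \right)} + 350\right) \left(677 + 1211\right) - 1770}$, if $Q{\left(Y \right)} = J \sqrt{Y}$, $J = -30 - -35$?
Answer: $\frac{2823}{902582} + \frac{5 \sqrt{22}}{902582} \approx 0.0031537$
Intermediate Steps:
$J = 5$ ($J = -30 + 35 = 5$)
$H{\left(P \right)} = 3 P$ ($H{\left(P \right)} = 2 P + P = 3 P$)
$Q{\left(Y \right)} = 5 \sqrt{Y}$
$\frac{Q{\left(22 \right)} + 2823}{\left(H{\left(43 \right)} + 350\right) \left(677 + 1211\right) - 1770} = \frac{5 \sqrt{22} + 2823}{\left(3 \cdot 43 + 350\right) \left(677 + 1211\right) - 1770} = \frac{2823 + 5 \sqrt{22}}{\left(129 + 350\right) 1888 - 1770} = \frac{2823 + 5 \sqrt{22}}{479 \cdot 1888 - 1770} = \frac{2823 + 5 \sqrt{22}}{904352 - 1770} = \frac{2823 + 5 \sqrt{22}}{902582} = \left(2823 + 5 \sqrt{22}\right) \frac{1}{902582} = \frac{2823}{902582} + \frac{5 \sqrt{22}}{902582}$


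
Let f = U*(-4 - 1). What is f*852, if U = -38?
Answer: 161880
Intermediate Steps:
f = 190 (f = -38*(-4 - 1) = -38*(-5) = 190)
f*852 = 190*852 = 161880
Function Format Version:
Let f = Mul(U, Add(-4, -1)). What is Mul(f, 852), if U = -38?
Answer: 161880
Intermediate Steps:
f = 190 (f = Mul(-38, Add(-4, -1)) = Mul(-38, -5) = 190)
Mul(f, 852) = Mul(190, 852) = 161880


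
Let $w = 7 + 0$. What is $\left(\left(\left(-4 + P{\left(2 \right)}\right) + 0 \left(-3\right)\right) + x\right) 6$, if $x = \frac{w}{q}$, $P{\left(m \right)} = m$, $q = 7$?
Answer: $-6$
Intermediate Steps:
$w = 7$
$x = 1$ ($x = \frac{7}{7} = 7 \cdot \frac{1}{7} = 1$)
$\left(\left(\left(-4 + P{\left(2 \right)}\right) + 0 \left(-3\right)\right) + x\right) 6 = \left(\left(\left(-4 + 2\right) + 0 \left(-3\right)\right) + 1\right) 6 = \left(\left(-2 + 0\right) + 1\right) 6 = \left(-2 + 1\right) 6 = \left(-1\right) 6 = -6$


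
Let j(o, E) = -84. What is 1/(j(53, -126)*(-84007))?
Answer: 1/7056588 ≈ 1.4171e-7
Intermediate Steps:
1/(j(53, -126)*(-84007)) = 1/(-84*(-84007)) = -1/84*(-1/84007) = 1/7056588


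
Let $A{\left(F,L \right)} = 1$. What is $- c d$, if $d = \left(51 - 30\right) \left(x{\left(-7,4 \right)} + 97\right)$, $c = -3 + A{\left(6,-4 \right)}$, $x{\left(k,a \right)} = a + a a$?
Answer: $4914$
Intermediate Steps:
$x{\left(k,a \right)} = a + a^{2}$
$c = -2$ ($c = -3 + 1 = -2$)
$d = 2457$ ($d = \left(51 - 30\right) \left(4 \left(1 + 4\right) + 97\right) = 21 \left(4 \cdot 5 + 97\right) = 21 \left(20 + 97\right) = 21 \cdot 117 = 2457$)
$- c d = - \left(-2\right) 2457 = \left(-1\right) \left(-4914\right) = 4914$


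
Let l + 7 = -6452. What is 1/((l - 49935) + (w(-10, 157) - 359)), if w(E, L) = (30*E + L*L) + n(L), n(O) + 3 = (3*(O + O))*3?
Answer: -1/29581 ≈ -3.3805e-5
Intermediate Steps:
l = -6459 (l = -7 - 6452 = -6459)
n(O) = -3 + 18*O (n(O) = -3 + (3*(O + O))*3 = -3 + (3*(2*O))*3 = -3 + (6*O)*3 = -3 + 18*O)
w(E, L) = -3 + L² + 18*L + 30*E (w(E, L) = (30*E + L*L) + (-3 + 18*L) = (30*E + L²) + (-3 + 18*L) = (L² + 30*E) + (-3 + 18*L) = -3 + L² + 18*L + 30*E)
1/((l - 49935) + (w(-10, 157) - 359)) = 1/((-6459 - 49935) + ((-3 + 157² + 18*157 + 30*(-10)) - 359)) = 1/(-56394 + ((-3 + 24649 + 2826 - 300) - 359)) = 1/(-56394 + (27172 - 359)) = 1/(-56394 + 26813) = 1/(-29581) = -1/29581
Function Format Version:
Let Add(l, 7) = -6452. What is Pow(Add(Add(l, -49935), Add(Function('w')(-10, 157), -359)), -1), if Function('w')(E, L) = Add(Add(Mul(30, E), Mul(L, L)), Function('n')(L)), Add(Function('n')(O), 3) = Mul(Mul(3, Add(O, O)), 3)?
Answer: Rational(-1, 29581) ≈ -3.3805e-5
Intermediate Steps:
l = -6459 (l = Add(-7, -6452) = -6459)
Function('n')(O) = Add(-3, Mul(18, O)) (Function('n')(O) = Add(-3, Mul(Mul(3, Add(O, O)), 3)) = Add(-3, Mul(Mul(3, Mul(2, O)), 3)) = Add(-3, Mul(Mul(6, O), 3)) = Add(-3, Mul(18, O)))
Function('w')(E, L) = Add(-3, Pow(L, 2), Mul(18, L), Mul(30, E)) (Function('w')(E, L) = Add(Add(Mul(30, E), Mul(L, L)), Add(-3, Mul(18, L))) = Add(Add(Mul(30, E), Pow(L, 2)), Add(-3, Mul(18, L))) = Add(Add(Pow(L, 2), Mul(30, E)), Add(-3, Mul(18, L))) = Add(-3, Pow(L, 2), Mul(18, L), Mul(30, E)))
Pow(Add(Add(l, -49935), Add(Function('w')(-10, 157), -359)), -1) = Pow(Add(Add(-6459, -49935), Add(Add(-3, Pow(157, 2), Mul(18, 157), Mul(30, -10)), -359)), -1) = Pow(Add(-56394, Add(Add(-3, 24649, 2826, -300), -359)), -1) = Pow(Add(-56394, Add(27172, -359)), -1) = Pow(Add(-56394, 26813), -1) = Pow(-29581, -1) = Rational(-1, 29581)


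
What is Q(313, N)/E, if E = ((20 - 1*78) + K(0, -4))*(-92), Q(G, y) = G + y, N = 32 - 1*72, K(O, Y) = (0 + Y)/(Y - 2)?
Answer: 819/15824 ≈ 0.051757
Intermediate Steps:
K(O, Y) = Y/(-2 + Y)
N = -40 (N = 32 - 72 = -40)
E = 15824/3 (E = ((20 - 1*78) - 4/(-2 - 4))*(-92) = ((20 - 78) - 4/(-6))*(-92) = (-58 - 4*(-⅙))*(-92) = (-58 + ⅔)*(-92) = -172/3*(-92) = 15824/3 ≈ 5274.7)
Q(313, N)/E = (313 - 40)/(15824/3) = 273*(3/15824) = 819/15824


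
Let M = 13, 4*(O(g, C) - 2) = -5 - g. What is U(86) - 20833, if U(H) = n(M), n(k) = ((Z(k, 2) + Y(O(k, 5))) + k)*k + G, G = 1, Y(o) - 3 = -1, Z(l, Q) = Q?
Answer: -20611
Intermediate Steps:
O(g, C) = ¾ - g/4 (O(g, C) = 2 + (-5 - g)/4 = 2 + (-5/4 - g/4) = ¾ - g/4)
Y(o) = 2 (Y(o) = 3 - 1 = 2)
n(k) = 1 + k*(4 + k) (n(k) = ((2 + 2) + k)*k + 1 = (4 + k)*k + 1 = k*(4 + k) + 1 = 1 + k*(4 + k))
U(H) = 222 (U(H) = 1 + 13² + 4*13 = 1 + 169 + 52 = 222)
U(86) - 20833 = 222 - 20833 = -20611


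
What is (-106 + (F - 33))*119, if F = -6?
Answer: -17255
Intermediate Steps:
(-106 + (F - 33))*119 = (-106 + (-6 - 33))*119 = (-106 - 39)*119 = -145*119 = -17255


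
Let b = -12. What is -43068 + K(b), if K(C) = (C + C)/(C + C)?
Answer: -43067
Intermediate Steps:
K(C) = 1 (K(C) = (2*C)/((2*C)) = (2*C)*(1/(2*C)) = 1)
-43068 + K(b) = -43068 + 1 = -43067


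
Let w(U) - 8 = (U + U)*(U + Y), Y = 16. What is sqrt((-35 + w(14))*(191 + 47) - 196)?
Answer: sqrt(193298) ≈ 439.66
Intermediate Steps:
w(U) = 8 + 2*U*(16 + U) (w(U) = 8 + (U + U)*(U + 16) = 8 + (2*U)*(16 + U) = 8 + 2*U*(16 + U))
sqrt((-35 + w(14))*(191 + 47) - 196) = sqrt((-35 + (8 + 2*14**2 + 32*14))*(191 + 47) - 196) = sqrt((-35 + (8 + 2*196 + 448))*238 - 196) = sqrt((-35 + (8 + 392 + 448))*238 - 196) = sqrt((-35 + 848)*238 - 196) = sqrt(813*238 - 196) = sqrt(193494 - 196) = sqrt(193298)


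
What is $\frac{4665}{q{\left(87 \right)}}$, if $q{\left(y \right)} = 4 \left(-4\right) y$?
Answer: $- \frac{1555}{464} \approx -3.3513$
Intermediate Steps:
$q{\left(y \right)} = - 16 y$
$\frac{4665}{q{\left(87 \right)}} = \frac{4665}{\left(-16\right) 87} = \frac{4665}{-1392} = 4665 \left(- \frac{1}{1392}\right) = - \frac{1555}{464}$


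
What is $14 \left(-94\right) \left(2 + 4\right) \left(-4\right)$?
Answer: $31584$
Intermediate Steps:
$14 \left(-94\right) \left(2 + 4\right) \left(-4\right) = - 1316 \cdot 6 \left(-4\right) = \left(-1316\right) \left(-24\right) = 31584$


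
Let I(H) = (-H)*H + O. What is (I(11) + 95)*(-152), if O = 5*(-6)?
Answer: 8512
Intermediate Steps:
O = -30
I(H) = -30 - H² (I(H) = (-H)*H - 30 = -H² - 30 = -30 - H²)
(I(11) + 95)*(-152) = ((-30 - 1*11²) + 95)*(-152) = ((-30 - 1*121) + 95)*(-152) = ((-30 - 121) + 95)*(-152) = (-151 + 95)*(-152) = -56*(-152) = 8512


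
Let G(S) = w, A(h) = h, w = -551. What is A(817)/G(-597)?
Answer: -43/29 ≈ -1.4828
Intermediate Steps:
G(S) = -551
A(817)/G(-597) = 817/(-551) = 817*(-1/551) = -43/29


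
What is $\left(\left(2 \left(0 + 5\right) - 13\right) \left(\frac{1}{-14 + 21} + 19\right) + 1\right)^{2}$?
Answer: $\frac{156025}{49} \approx 3184.2$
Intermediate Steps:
$\left(\left(2 \left(0 + 5\right) - 13\right) \left(\frac{1}{-14 + 21} + 19\right) + 1\right)^{2} = \left(\left(2 \cdot 5 - 13\right) \left(\frac{1}{7} + 19\right) + 1\right)^{2} = \left(\left(10 - 13\right) \left(\frac{1}{7} + 19\right) + 1\right)^{2} = \left(\left(-3\right) \frac{134}{7} + 1\right)^{2} = \left(- \frac{402}{7} + 1\right)^{2} = \left(- \frac{395}{7}\right)^{2} = \frac{156025}{49}$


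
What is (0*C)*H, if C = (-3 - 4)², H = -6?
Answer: 0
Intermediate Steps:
C = 49 (C = (-7)² = 49)
(0*C)*H = (0*49)*(-6) = 0*(-6) = 0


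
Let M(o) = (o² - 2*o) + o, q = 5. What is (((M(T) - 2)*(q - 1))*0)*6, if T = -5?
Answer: 0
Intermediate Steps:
M(o) = o² - o
(((M(T) - 2)*(q - 1))*0)*6 = (((-5*(-1 - 5) - 2)*(5 - 1))*0)*6 = (((-5*(-6) - 2)*4)*0)*6 = (((30 - 2)*4)*0)*6 = ((28*4)*0)*6 = (112*0)*6 = 0*6 = 0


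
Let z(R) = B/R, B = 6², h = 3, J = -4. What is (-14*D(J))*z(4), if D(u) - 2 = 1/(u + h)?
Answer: -126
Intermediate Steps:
B = 36
D(u) = 2 + 1/(3 + u) (D(u) = 2 + 1/(u + 3) = 2 + 1/(3 + u))
z(R) = 36/R
(-14*D(J))*z(4) = (-14*(7 + 2*(-4))/(3 - 4))*(36/4) = (-14*(7 - 8)/(-1))*(36*(¼)) = -(-14)*(-1)*9 = -14*1*9 = -14*9 = -126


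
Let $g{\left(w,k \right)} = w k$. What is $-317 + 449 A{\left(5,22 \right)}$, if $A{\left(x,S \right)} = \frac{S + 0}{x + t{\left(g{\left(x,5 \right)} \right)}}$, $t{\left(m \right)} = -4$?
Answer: $9561$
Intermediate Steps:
$g{\left(w,k \right)} = k w$
$A{\left(x,S \right)} = \frac{S}{-4 + x}$ ($A{\left(x,S \right)} = \frac{S + 0}{x - 4} = \frac{S}{-4 + x}$)
$-317 + 449 A{\left(5,22 \right)} = -317 + 449 \frac{22}{-4 + 5} = -317 + 449 \cdot \frac{22}{1} = -317 + 449 \cdot 22 \cdot 1 = -317 + 449 \cdot 22 = -317 + 9878 = 9561$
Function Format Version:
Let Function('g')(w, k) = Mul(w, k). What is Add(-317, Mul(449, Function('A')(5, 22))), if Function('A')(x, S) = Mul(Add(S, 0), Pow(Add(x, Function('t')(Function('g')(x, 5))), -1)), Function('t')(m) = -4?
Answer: 9561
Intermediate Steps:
Function('g')(w, k) = Mul(k, w)
Function('A')(x, S) = Mul(S, Pow(Add(-4, x), -1)) (Function('A')(x, S) = Mul(Add(S, 0), Pow(Add(x, -4), -1)) = Mul(S, Pow(Add(-4, x), -1)))
Add(-317, Mul(449, Function('A')(5, 22))) = Add(-317, Mul(449, Mul(22, Pow(Add(-4, 5), -1)))) = Add(-317, Mul(449, Mul(22, Pow(1, -1)))) = Add(-317, Mul(449, Mul(22, 1))) = Add(-317, Mul(449, 22)) = Add(-317, 9878) = 9561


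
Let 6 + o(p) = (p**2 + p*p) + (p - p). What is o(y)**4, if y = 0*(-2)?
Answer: 1296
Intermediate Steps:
y = 0
o(p) = -6 + 2*p**2 (o(p) = -6 + ((p**2 + p*p) + (p - p)) = -6 + ((p**2 + p**2) + 0) = -6 + (2*p**2 + 0) = -6 + 2*p**2)
o(y)**4 = (-6 + 2*0**2)**4 = (-6 + 2*0)**4 = (-6 + 0)**4 = (-6)**4 = 1296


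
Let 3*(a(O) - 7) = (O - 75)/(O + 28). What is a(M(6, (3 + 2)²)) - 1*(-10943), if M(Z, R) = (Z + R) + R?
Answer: 2759381/252 ≈ 10950.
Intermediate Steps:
M(Z, R) = Z + 2*R (M(Z, R) = (R + Z) + R = Z + 2*R)
a(O) = 7 + (-75 + O)/(3*(28 + O)) (a(O) = 7 + ((O - 75)/(O + 28))/3 = 7 + ((-75 + O)/(28 + O))/3 = 7 + (-75 + O)/(3*(28 + O)))
a(M(6, (3 + 2)²)) - 1*(-10943) = (513 + 22*(6 + 2*(3 + 2)²))/(3*(28 + (6 + 2*(3 + 2)²))) - 1*(-10943) = (513 + 22*(6 + 2*5²))/(3*(28 + (6 + 2*5²))) + 10943 = (513 + 22*(6 + 2*25))/(3*(28 + (6 + 2*25))) + 10943 = (513 + 22*(6 + 50))/(3*(28 + (6 + 50))) + 10943 = (513 + 22*56)/(3*(28 + 56)) + 10943 = (⅓)*(513 + 1232)/84 + 10943 = (⅓)*(1/84)*1745 + 10943 = 1745/252 + 10943 = 2759381/252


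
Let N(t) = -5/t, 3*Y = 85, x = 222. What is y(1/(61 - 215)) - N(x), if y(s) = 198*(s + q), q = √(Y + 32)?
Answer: -1963/1554 + 66*√543 ≈ 1536.7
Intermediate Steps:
Y = 85/3 (Y = (⅓)*85 = 85/3 ≈ 28.333)
q = √543/3 (q = √(85/3 + 32) = √(181/3) = √543/3 ≈ 7.7675)
y(s) = 66*√543 + 198*s (y(s) = 198*(s + √543/3) = 66*√543 + 198*s)
y(1/(61 - 215)) - N(x) = (66*√543 + 198/(61 - 215)) - (-5)/222 = (66*√543 + 198/(-154)) - (-5)/222 = (66*√543 + 198*(-1/154)) - 1*(-5/222) = (66*√543 - 9/7) + 5/222 = (-9/7 + 66*√543) + 5/222 = -1963/1554 + 66*√543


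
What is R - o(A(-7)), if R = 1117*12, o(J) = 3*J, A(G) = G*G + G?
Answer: 13278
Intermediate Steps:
A(G) = G + G² (A(G) = G² + G = G + G²)
R = 13404
R - o(A(-7)) = 13404 - 3*(-7*(1 - 7)) = 13404 - 3*(-7*(-6)) = 13404 - 3*42 = 13404 - 1*126 = 13404 - 126 = 13278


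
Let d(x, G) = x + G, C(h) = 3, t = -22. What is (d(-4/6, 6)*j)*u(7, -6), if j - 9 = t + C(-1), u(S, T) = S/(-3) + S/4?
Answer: 280/9 ≈ 31.111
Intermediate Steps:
u(S, T) = -S/12 (u(S, T) = S*(-⅓) + S*(¼) = -S/3 + S/4 = -S/12)
j = -10 (j = 9 + (-22 + 3) = 9 - 19 = -10)
d(x, G) = G + x
(d(-4/6, 6)*j)*u(7, -6) = ((6 - 4/6)*(-10))*(-1/12*7) = ((6 - 4*⅙)*(-10))*(-7/12) = ((6 - ⅔)*(-10))*(-7/12) = ((16/3)*(-10))*(-7/12) = -160/3*(-7/12) = 280/9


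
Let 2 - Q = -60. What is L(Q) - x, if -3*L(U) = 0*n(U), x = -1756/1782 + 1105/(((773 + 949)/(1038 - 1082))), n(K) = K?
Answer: 7472056/255717 ≈ 29.220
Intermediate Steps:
Q = 62 (Q = 2 - 1*(-60) = 2 + 60 = 62)
x = -7472056/255717 (x = -1756*1/1782 + 1105/((1722/(-44))) = -878/891 + 1105/((1722*(-1/44))) = -878/891 + 1105/(-861/22) = -878/891 + 1105*(-22/861) = -878/891 - 24310/861 = -7472056/255717 ≈ -29.220)
L(U) = 0 (L(U) = -0*U = -⅓*0 = 0)
L(Q) - x = 0 - 1*(-7472056/255717) = 0 + 7472056/255717 = 7472056/255717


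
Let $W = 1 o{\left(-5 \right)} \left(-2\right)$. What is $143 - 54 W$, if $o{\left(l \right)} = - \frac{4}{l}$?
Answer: $\frac{1147}{5} \approx 229.4$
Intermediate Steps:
$W = - \frac{8}{5}$ ($W = 1 \left(- \frac{4}{-5}\right) \left(-2\right) = 1 \left(\left(-4\right) \left(- \frac{1}{5}\right)\right) \left(-2\right) = 1 \cdot \frac{4}{5} \left(-2\right) = \frac{4}{5} \left(-2\right) = - \frac{8}{5} \approx -1.6$)
$143 - 54 W = 143 - - \frac{432}{5} = 143 + \frac{432}{5} = \frac{1147}{5}$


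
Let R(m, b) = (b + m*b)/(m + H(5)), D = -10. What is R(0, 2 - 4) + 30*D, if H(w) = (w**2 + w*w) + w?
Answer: -16502/55 ≈ -300.04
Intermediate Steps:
H(w) = w + 2*w**2 (H(w) = (w**2 + w**2) + w = 2*w**2 + w = w + 2*w**2)
R(m, b) = (b + b*m)/(55 + m) (R(m, b) = (b + m*b)/(m + 5*(1 + 2*5)) = (b + b*m)/(m + 5*(1 + 10)) = (b + b*m)/(m + 5*11) = (b + b*m)/(m + 55) = (b + b*m)/(55 + m))
R(0, 2 - 4) + 30*D = (2 - 4)*(1 + 0)/(55 + 0) + 30*(-10) = -2*1/55 - 300 = -2*1/55*1 - 300 = -2/55 - 300 = -16502/55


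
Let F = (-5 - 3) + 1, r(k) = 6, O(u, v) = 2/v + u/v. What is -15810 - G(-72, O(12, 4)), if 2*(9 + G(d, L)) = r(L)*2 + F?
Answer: -31607/2 ≈ -15804.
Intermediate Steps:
F = -7 (F = -8 + 1 = -7)
G(d, L) = -13/2 (G(d, L) = -9 + (6*2 - 7)/2 = -9 + (12 - 7)/2 = -9 + (½)*5 = -9 + 5/2 = -13/2)
-15810 - G(-72, O(12, 4)) = -15810 - 1*(-13/2) = -15810 + 13/2 = -31607/2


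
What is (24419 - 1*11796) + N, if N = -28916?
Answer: -16293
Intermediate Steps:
(24419 - 1*11796) + N = (24419 - 1*11796) - 28916 = (24419 - 11796) - 28916 = 12623 - 28916 = -16293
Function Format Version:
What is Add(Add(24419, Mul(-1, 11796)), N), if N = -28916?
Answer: -16293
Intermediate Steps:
Add(Add(24419, Mul(-1, 11796)), N) = Add(Add(24419, Mul(-1, 11796)), -28916) = Add(Add(24419, -11796), -28916) = Add(12623, -28916) = -16293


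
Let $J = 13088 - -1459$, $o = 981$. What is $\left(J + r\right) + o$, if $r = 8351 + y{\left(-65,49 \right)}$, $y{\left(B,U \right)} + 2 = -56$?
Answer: $23821$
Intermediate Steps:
$y{\left(B,U \right)} = -58$ ($y{\left(B,U \right)} = -2 - 56 = -58$)
$r = 8293$ ($r = 8351 - 58 = 8293$)
$J = 14547$ ($J = 13088 + 1459 = 14547$)
$\left(J + r\right) + o = \left(14547 + 8293\right) + 981 = 22840 + 981 = 23821$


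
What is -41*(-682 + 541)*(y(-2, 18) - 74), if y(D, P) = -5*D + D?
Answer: -381546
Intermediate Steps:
y(D, P) = -4*D
-41*(-682 + 541)*(y(-2, 18) - 74) = -41*(-682 + 541)*(-4*(-2) - 74) = -(-5781)*(8 - 74) = -(-5781)*(-66) = -41*9306 = -381546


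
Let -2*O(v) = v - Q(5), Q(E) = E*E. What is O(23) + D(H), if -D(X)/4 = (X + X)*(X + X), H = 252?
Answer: -1016063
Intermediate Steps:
Q(E) = E²
O(v) = 25/2 - v/2 (O(v) = -(v - 1*5²)/2 = -(v - 1*25)/2 = -(v - 25)/2 = -(-25 + v)/2 = 25/2 - v/2)
D(X) = -16*X² (D(X) = -4*(X + X)*(X + X) = -4*2*X*2*X = -16*X²)
O(23) + D(H) = (25/2 - ½*23) - 16*252² = (25/2 - 23/2) - 16*63504 = 1 - 1016064 = -1016063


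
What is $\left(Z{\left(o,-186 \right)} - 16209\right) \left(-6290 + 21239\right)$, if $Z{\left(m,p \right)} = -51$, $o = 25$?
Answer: $-243070740$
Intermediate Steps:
$\left(Z{\left(o,-186 \right)} - 16209\right) \left(-6290 + 21239\right) = \left(-51 - 16209\right) \left(-6290 + 21239\right) = \left(-16260\right) 14949 = -243070740$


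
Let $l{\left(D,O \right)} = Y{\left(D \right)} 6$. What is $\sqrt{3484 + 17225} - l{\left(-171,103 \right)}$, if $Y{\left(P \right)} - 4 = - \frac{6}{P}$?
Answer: $- \frac{460}{19} + 3 \sqrt{2301} \approx 119.7$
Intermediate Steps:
$Y{\left(P \right)} = 4 - \frac{6}{P}$
$l{\left(D,O \right)} = 24 - \frac{36}{D}$ ($l{\left(D,O \right)} = \left(4 - \frac{6}{D}\right) 6 = 24 - \frac{36}{D}$)
$\sqrt{3484 + 17225} - l{\left(-171,103 \right)} = \sqrt{3484 + 17225} - \left(24 - \frac{36}{-171}\right) = \sqrt{20709} - \left(24 - - \frac{4}{19}\right) = 3 \sqrt{2301} - \left(24 + \frac{4}{19}\right) = 3 \sqrt{2301} - \frac{460}{19} = - \frac{460}{19} + 3 \sqrt{2301}$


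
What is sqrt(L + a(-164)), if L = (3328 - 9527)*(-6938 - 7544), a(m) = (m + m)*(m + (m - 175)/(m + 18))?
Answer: sqrt(478687808082)/73 ≈ 9477.7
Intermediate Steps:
a(m) = 2*m*(m + (-175 + m)/(18 + m)) (a(m) = (2*m)*(m + (-175 + m)/(18 + m)) = 2*m*(m + (-175 + m)/(18 + m)))
L = 89773918 (L = -6199*(-14482) = 89773918)
sqrt(L + a(-164)) = sqrt(89773918 + 2*(-164)*(-175 + (-164)**2 + 19*(-164))/(18 - 164)) = sqrt(89773918 + 2*(-164)*(-175 + 26896 - 3116)/(-146)) = sqrt(89773918 + 2*(-164)*(-1/146)*23605) = sqrt(89773918 + 3871220/73) = sqrt(6557367234/73) = sqrt(478687808082)/73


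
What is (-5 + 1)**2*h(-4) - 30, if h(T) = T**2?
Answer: 226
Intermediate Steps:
(-5 + 1)**2*h(-4) - 30 = (-5 + 1)**2*(-4)**2 - 30 = (-4)**2*16 - 30 = 16*16 - 30 = 256 - 30 = 226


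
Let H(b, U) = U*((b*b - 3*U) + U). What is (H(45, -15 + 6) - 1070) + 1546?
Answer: -17911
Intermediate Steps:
H(b, U) = U*(b² - 2*U) (H(b, U) = U*((b² - 3*U) + U) = U*(b² - 2*U))
(H(45, -15 + 6) - 1070) + 1546 = ((-15 + 6)*(45² - 2*(-15 + 6)) - 1070) + 1546 = (-9*(2025 - 2*(-9)) - 1070) + 1546 = (-9*(2025 + 18) - 1070) + 1546 = (-9*2043 - 1070) + 1546 = (-18387 - 1070) + 1546 = -19457 + 1546 = -17911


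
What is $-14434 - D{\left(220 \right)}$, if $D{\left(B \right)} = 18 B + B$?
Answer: $-18614$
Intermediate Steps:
$D{\left(B \right)} = 19 B$
$-14434 - D{\left(220 \right)} = -14434 - 19 \cdot 220 = -14434 - 4180 = -18614$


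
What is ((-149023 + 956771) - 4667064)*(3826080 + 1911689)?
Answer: -22143863706004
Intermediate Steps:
((-149023 + 956771) - 4667064)*(3826080 + 1911689) = (807748 - 4667064)*5737769 = -3859316*5737769 = -22143863706004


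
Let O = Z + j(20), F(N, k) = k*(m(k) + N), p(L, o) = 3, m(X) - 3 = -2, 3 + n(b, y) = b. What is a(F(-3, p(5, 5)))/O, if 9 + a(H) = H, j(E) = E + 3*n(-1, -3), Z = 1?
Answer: -5/3 ≈ -1.6667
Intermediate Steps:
n(b, y) = -3 + b
m(X) = 1 (m(X) = 3 - 2 = 1)
j(E) = -12 + E (j(E) = E + 3*(-3 - 1) = E + 3*(-4) = E - 12 = -12 + E)
F(N, k) = k*(1 + N)
a(H) = -9 + H
O = 9 (O = 1 + (-12 + 20) = 1 + 8 = 9)
a(F(-3, p(5, 5)))/O = (-9 + 3*(1 - 3))/9 = (-9 + 3*(-2))*(1/9) = (-9 - 6)*(1/9) = -15*1/9 = -5/3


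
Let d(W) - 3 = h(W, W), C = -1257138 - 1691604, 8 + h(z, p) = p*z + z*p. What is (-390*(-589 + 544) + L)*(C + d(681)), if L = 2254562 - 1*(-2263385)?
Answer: -9167259923825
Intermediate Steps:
L = 4517947 (L = 2254562 + 2263385 = 4517947)
h(z, p) = -8 + 2*p*z (h(z, p) = -8 + (p*z + z*p) = -8 + (p*z + p*z) = -8 + 2*p*z)
C = -2948742
d(W) = -5 + 2*W² (d(W) = 3 + (-8 + 2*W*W) = 3 + (-8 + 2*W²) = -5 + 2*W²)
(-390*(-589 + 544) + L)*(C + d(681)) = (-390*(-589 + 544) + 4517947)*(-2948742 + (-5 + 2*681²)) = (-390*(-45) + 4517947)*(-2948742 + (-5 + 2*463761)) = (17550 + 4517947)*(-2948742 + (-5 + 927522)) = 4535497*(-2948742 + 927517) = 4535497*(-2021225) = -9167259923825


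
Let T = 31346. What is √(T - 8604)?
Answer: √22742 ≈ 150.80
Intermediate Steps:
√(T - 8604) = √(31346 - 8604) = √22742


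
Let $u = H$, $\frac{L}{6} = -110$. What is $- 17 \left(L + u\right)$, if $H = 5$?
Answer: $11135$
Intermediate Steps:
$L = -660$ ($L = 6 \left(-110\right) = -660$)
$u = 5$
$- 17 \left(L + u\right) = - 17 \left(-660 + 5\right) = \left(-17\right) \left(-655\right) = 11135$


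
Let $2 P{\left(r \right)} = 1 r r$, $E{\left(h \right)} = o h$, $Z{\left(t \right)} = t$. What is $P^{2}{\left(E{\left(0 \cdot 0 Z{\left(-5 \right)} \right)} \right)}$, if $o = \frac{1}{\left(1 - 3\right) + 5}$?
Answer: $0$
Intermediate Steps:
$o = \frac{1}{3}$ ($o = \frac{1}{-2 + 5} = \frac{1}{3} \approx 0.33333$)
$E{\left(h \right)} = \frac{h}{3}$
$P{\left(r \right)} = \frac{r^{2}}{2}$ ($P{\left(r \right)} = \frac{1 r r}{2} = \frac{r r}{2} = \frac{r^{2}}{2}$)
$P^{2}{\left(E{\left(0 \cdot 0 Z{\left(-5 \right)} \right)} \right)} = \left(\frac{\left(\frac{0 \cdot 0 \left(-5\right)}{3}\right)^{2}}{2}\right)^{2} = \left(\frac{\left(\frac{0 \left(-5\right)}{3}\right)^{2}}{2}\right)^{2} = \left(\frac{\left(\frac{1}{3} \cdot 0\right)^{2}}{2}\right)^{2} = \left(\frac{0^{2}}{2}\right)^{2} = \left(\frac{1}{2} \cdot 0\right)^{2} = 0^{2} = 0$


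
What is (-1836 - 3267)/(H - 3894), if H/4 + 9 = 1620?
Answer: -1701/850 ≈ -2.0012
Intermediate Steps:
H = 6444 (H = -36 + 4*1620 = -36 + 6480 = 6444)
(-1836 - 3267)/(H - 3894) = (-1836 - 3267)/(6444 - 3894) = -5103/2550 = -5103*1/2550 = -1701/850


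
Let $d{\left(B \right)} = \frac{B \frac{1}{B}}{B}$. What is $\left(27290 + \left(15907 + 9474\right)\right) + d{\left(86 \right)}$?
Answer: $\frac{4529707}{86} \approx 52671.0$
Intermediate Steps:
$d{\left(B \right)} = \frac{1}{B}$ ($d{\left(B \right)} = 1 \frac{1}{B} = \frac{1}{B}$)
$\left(27290 + \left(15907 + 9474\right)\right) + d{\left(86 \right)} = \left(27290 + \left(15907 + 9474\right)\right) + \frac{1}{86} = \left(27290 + 25381\right) + \frac{1}{86} = 52671 + \frac{1}{86} = \frac{4529707}{86}$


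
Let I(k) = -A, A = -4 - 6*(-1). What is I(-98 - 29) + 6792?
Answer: 6790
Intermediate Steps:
A = 2 (A = -4 + 6 = 2)
I(k) = -2 (I(k) = -1*2 = -2)
I(-98 - 29) + 6792 = -2 + 6792 = 6790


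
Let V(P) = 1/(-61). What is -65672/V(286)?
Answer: 4005992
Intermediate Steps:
V(P) = -1/61
-65672/V(286) = -65672/(-1/61) = -65672*(-61) = 4005992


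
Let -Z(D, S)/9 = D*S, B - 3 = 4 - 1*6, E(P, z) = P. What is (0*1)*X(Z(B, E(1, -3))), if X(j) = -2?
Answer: 0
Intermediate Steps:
B = 1 (B = 3 + (4 - 1*6) = 3 + (4 - 6) = 3 - 2 = 1)
Z(D, S) = -9*D*S
(0*1)*X(Z(B, E(1, -3))) = (0*1)*(-2) = 0*(-2) = 0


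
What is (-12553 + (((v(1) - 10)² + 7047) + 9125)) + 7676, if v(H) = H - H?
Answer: 11395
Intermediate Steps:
v(H) = 0
(-12553 + (((v(1) - 10)² + 7047) + 9125)) + 7676 = (-12553 + (((0 - 10)² + 7047) + 9125)) + 7676 = (-12553 + (((-10)² + 7047) + 9125)) + 7676 = (-12553 + ((100 + 7047) + 9125)) + 7676 = (-12553 + (7147 + 9125)) + 7676 = (-12553 + 16272) + 7676 = 3719 + 7676 = 11395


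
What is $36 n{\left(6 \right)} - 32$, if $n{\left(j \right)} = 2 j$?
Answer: $400$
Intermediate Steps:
$36 n{\left(6 \right)} - 32 = 36 \cdot 2 \cdot 6 - 32 = 36 \cdot 12 - 32 = 432 - 32 = 400$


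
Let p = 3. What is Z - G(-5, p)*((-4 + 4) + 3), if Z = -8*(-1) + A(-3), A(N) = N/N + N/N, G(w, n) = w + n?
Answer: 16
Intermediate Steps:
G(w, n) = n + w
A(N) = 2 (A(N) = 1 + 1 = 2)
Z = 10 (Z = -8*(-1) + 2 = 8 + 2 = 10)
Z - G(-5, p)*((-4 + 4) + 3) = 10 - (3 - 5)*((-4 + 4) + 3) = 10 - (-2)*(0 + 3) = 10 - (-2)*3 = 10 - 1*(-6) = 10 + 6 = 16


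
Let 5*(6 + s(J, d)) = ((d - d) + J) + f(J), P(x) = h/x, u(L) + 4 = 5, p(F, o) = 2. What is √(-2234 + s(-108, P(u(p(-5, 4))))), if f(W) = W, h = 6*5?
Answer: 2*I*√14270/5 ≈ 47.783*I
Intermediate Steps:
h = 30
u(L) = 1 (u(L) = -4 + 5 = 1)
P(x) = 30/x
s(J, d) = -6 + 2*J/5 (s(J, d) = -6 + (((d - d) + J) + J)/5 = -6 + ((0 + J) + J)/5 = -6 + (J + J)/5 = -6 + (2*J)/5 = -6 + 2*J/5)
√(-2234 + s(-108, P(u(p(-5, 4))))) = √(-2234 + (-6 + (⅖)*(-108))) = √(-2234 + (-6 - 216/5)) = √(-2234 - 246/5) = √(-11416/5) = 2*I*√14270/5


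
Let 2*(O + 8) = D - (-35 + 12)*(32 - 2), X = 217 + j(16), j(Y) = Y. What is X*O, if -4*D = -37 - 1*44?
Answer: 647041/8 ≈ 80880.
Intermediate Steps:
D = 81/4 (D = -(-37 - 1*44)/4 = -(-37 - 44)/4 = -¼*(-81) = 81/4 ≈ 20.250)
X = 233 (X = 217 + 16 = 233)
O = 2777/8 (O = -8 + (81/4 - (-35 + 12)*(32 - 2))/2 = -8 + (81/4 - (-23)*30)/2 = -8 + (81/4 - 1*(-690))/2 = -8 + (81/4 + 690)/2 = -8 + (½)*(2841/4) = -8 + 2841/8 = 2777/8 ≈ 347.13)
X*O = 233*(2777/8) = 647041/8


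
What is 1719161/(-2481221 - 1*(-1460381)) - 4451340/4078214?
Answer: -5777606192027/2081601989880 ≈ -2.7756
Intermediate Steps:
1719161/(-2481221 - 1*(-1460381)) - 4451340/4078214 = 1719161/(-2481221 + 1460381) - 4451340*1/4078214 = 1719161/(-1020840) - 2225670/2039107 = 1719161*(-1/1020840) - 2225670/2039107 = -1719161/1020840 - 2225670/2039107 = -5777606192027/2081601989880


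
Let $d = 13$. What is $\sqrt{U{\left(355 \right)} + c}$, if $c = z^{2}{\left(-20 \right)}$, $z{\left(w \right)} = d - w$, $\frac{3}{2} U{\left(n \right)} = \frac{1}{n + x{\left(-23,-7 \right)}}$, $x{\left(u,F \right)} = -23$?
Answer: $\frac{\sqrt{270076854}}{498} \approx 33.0$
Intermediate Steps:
$U{\left(n \right)} = \frac{2}{3 \left(-23 + n\right)}$ ($U{\left(n \right)} = \frac{2}{3 \left(n - 23\right)} = \frac{2}{3 \left(-23 + n\right)}$)
$z{\left(w \right)} = 13 - w$
$c = 1089$ ($c = \left(13 - -20\right)^{2} = \left(13 + 20\right)^{2} = 33^{2} = 1089$)
$\sqrt{U{\left(355 \right)} + c} = \sqrt{\frac{2}{3 \left(-23 + 355\right)} + 1089} = \sqrt{\frac{2}{3 \cdot 332} + 1089} = \sqrt{\frac{2}{3} \cdot \frac{1}{332} + 1089} = \sqrt{\frac{1}{498} + 1089} = \sqrt{\frac{542323}{498}} = \frac{\sqrt{270076854}}{498}$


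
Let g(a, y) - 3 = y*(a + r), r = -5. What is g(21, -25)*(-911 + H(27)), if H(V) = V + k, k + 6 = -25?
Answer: 363255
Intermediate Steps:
k = -31 (k = -6 - 25 = -31)
H(V) = -31 + V (H(V) = V - 31 = -31 + V)
g(a, y) = 3 + y*(-5 + a) (g(a, y) = 3 + y*(a - 5) = 3 + y*(-5 + a))
g(21, -25)*(-911 + H(27)) = (3 - 5*(-25) + 21*(-25))*(-911 + (-31 + 27)) = (3 + 125 - 525)*(-911 - 4) = -397*(-915) = 363255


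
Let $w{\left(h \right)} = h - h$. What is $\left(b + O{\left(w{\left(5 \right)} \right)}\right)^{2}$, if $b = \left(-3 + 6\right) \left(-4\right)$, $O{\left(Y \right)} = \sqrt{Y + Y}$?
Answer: $144$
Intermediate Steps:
$w{\left(h \right)} = 0$
$O{\left(Y \right)} = \sqrt{2} \sqrt{Y}$ ($O{\left(Y \right)} = \sqrt{2 Y} = \sqrt{2} \sqrt{Y}$)
$b = -12$ ($b = 3 \left(-4\right) = -12$)
$\left(b + O{\left(w{\left(5 \right)} \right)}\right)^{2} = \left(-12 + \sqrt{2} \sqrt{0}\right)^{2} = \left(-12 + \sqrt{2} \cdot 0\right)^{2} = \left(-12 + 0\right)^{2} = \left(-12\right)^{2} = 144$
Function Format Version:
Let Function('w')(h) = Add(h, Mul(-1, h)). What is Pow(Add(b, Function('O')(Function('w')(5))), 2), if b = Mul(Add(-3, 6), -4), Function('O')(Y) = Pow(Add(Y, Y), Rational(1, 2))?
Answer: 144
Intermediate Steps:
Function('w')(h) = 0
Function('O')(Y) = Mul(Pow(2, Rational(1, 2)), Pow(Y, Rational(1, 2))) (Function('O')(Y) = Pow(Mul(2, Y), Rational(1, 2)) = Mul(Pow(2, Rational(1, 2)), Pow(Y, Rational(1, 2))))
b = -12 (b = Mul(3, -4) = -12)
Pow(Add(b, Function('O')(Function('w')(5))), 2) = Pow(Add(-12, Mul(Pow(2, Rational(1, 2)), Pow(0, Rational(1, 2)))), 2) = Pow(Add(-12, Mul(Pow(2, Rational(1, 2)), 0)), 2) = Pow(Add(-12, 0), 2) = Pow(-12, 2) = 144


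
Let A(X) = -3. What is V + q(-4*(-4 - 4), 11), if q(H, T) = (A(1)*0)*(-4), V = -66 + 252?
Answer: 186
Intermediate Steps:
V = 186
q(H, T) = 0 (q(H, T) = -3*0*(-4) = 0*(-4) = 0)
V + q(-4*(-4 - 4), 11) = 186 + 0 = 186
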